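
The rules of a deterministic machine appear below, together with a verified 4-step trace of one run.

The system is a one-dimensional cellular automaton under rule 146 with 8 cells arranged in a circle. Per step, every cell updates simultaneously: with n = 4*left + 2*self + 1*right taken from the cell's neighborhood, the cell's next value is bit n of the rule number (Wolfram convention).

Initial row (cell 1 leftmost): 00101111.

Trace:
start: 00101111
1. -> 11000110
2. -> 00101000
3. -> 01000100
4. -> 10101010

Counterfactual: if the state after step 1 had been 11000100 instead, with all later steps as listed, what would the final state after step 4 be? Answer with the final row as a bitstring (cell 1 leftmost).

00100001

state after step 1 := 11000100
2. -> 00101011
3. -> 11000000
4. -> 00100001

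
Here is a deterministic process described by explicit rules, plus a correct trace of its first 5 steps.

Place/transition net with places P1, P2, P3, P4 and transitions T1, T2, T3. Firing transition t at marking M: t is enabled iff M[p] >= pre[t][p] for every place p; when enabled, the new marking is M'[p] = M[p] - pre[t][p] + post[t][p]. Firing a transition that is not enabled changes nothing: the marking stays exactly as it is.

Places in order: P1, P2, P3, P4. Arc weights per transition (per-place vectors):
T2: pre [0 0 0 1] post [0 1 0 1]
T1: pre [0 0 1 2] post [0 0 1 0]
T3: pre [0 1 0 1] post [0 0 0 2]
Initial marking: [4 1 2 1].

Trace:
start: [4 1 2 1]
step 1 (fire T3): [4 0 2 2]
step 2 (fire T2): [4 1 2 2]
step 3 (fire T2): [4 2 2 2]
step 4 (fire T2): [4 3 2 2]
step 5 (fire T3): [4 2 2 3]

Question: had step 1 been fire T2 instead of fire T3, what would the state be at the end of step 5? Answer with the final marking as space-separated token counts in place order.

(re-executing from step 1 with the substitution; state before step 1: [4 1 2 1])
step 1 (fire T2): [4 2 2 1]
step 2 (fire T2): [4 3 2 1]
step 3 (fire T2): [4 4 2 1]
step 4 (fire T2): [4 5 2 1]
step 5 (fire T3): [4 4 2 2]

4 4 2 2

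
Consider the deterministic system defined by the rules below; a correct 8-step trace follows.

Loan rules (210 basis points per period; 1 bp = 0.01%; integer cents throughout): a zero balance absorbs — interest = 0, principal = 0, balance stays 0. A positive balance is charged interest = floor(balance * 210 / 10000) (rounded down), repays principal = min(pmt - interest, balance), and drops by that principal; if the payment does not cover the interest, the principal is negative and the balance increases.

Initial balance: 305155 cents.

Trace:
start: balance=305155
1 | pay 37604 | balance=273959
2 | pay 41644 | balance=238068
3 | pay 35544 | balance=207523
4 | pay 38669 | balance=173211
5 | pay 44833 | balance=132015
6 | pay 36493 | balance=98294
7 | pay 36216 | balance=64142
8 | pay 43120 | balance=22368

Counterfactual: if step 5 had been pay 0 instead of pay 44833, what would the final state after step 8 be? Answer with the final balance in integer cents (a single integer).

(re-executing from step 5 with the substitution; state before step 5: balance=173211)
5 | pay 0 | balance=176848
6 | pay 36493 | balance=144068
7 | pay 36216 | balance=110877
8 | pay 43120 | balance=70085

70085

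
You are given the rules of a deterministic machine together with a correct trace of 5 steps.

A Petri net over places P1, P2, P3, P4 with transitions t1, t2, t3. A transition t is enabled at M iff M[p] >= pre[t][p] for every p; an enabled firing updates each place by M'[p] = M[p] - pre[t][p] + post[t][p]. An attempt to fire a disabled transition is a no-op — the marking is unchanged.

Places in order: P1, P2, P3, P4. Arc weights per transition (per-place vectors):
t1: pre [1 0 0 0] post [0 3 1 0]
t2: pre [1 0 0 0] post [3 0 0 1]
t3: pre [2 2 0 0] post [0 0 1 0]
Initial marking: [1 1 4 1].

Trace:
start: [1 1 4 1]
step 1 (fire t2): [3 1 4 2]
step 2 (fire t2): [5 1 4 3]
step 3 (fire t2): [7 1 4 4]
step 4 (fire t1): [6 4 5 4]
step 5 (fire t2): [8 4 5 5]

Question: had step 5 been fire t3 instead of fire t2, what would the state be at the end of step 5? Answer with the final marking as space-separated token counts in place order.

(re-executing from step 5 with the substitution; state before step 5: [6 4 5 4])
step 5 (fire t3): [4 2 6 4]

4 2 6 4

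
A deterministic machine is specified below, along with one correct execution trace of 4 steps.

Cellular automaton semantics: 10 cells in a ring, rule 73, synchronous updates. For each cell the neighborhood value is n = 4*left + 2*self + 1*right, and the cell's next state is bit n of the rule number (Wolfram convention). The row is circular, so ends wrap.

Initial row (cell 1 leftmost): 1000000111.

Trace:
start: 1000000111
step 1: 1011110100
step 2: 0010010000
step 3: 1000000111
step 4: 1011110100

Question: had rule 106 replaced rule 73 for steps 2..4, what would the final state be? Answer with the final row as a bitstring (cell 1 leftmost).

1011101101

(re-executing steps 2..4 under rule 106; state before step 2: 1011110100)
step 2: 0110011001
step 3: 1110111010
step 4: 1011101101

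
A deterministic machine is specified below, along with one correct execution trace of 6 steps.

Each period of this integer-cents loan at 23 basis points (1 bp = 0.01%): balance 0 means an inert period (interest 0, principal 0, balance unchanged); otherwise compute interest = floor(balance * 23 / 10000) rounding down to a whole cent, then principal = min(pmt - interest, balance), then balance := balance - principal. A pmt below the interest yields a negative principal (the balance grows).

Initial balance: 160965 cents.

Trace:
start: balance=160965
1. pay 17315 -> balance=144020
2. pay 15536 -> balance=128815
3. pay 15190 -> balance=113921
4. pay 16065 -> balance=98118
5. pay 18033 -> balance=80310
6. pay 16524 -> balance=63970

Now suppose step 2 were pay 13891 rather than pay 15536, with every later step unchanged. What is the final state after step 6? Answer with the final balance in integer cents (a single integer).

(re-executing from step 2 with the substitution; state before step 2: balance=144020)
2. pay 13891 -> balance=130460
3. pay 15190 -> balance=115570
4. pay 16065 -> balance=99770
5. pay 18033 -> balance=81966
6. pay 16524 -> balance=65630

65630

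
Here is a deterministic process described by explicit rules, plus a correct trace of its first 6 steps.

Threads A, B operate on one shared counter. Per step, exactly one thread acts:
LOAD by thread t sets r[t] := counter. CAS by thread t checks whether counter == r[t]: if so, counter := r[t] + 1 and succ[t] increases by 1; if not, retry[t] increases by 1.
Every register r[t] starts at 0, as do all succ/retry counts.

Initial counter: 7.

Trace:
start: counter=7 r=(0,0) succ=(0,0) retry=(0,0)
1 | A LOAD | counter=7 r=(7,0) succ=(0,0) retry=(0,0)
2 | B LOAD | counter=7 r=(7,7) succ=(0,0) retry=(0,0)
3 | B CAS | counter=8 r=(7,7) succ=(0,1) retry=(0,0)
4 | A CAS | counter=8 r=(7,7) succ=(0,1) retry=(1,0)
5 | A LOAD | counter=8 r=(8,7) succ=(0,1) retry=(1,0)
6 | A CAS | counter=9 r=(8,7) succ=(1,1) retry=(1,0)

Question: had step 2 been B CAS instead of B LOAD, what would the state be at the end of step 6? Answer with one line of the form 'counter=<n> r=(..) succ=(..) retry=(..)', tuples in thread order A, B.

(re-executing from step 2 with the substitution; state before step 2: counter=7 r=(7,0) succ=(0,0) retry=(0,0))
2 | B CAS | counter=7 r=(7,0) succ=(0,0) retry=(0,1)
3 | B CAS | counter=7 r=(7,0) succ=(0,0) retry=(0,2)
4 | A CAS | counter=8 r=(7,0) succ=(1,0) retry=(0,2)
5 | A LOAD | counter=8 r=(8,0) succ=(1,0) retry=(0,2)
6 | A CAS | counter=9 r=(8,0) succ=(2,0) retry=(0,2)

counter=9 r=(8,0) succ=(2,0) retry=(0,2)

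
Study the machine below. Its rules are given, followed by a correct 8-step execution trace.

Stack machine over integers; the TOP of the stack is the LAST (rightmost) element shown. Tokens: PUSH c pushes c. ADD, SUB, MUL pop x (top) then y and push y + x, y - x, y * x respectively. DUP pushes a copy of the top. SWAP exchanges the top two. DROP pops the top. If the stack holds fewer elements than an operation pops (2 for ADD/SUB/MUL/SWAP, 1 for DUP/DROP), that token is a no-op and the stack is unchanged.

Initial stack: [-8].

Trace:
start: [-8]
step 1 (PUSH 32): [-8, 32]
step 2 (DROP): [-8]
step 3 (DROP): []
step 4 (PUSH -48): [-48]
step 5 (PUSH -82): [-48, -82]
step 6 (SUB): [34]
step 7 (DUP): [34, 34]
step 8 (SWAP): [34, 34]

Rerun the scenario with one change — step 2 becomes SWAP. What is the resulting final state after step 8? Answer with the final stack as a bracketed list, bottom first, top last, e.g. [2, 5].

[32, 34, 34]

(re-executing from step 2 with the substitution; state before step 2: [-8, 32])
step 2 (SWAP): [32, -8]
step 3 (DROP): [32]
step 4 (PUSH -48): [32, -48]
step 5 (PUSH -82): [32, -48, -82]
step 6 (SUB): [32, 34]
step 7 (DUP): [32, 34, 34]
step 8 (SWAP): [32, 34, 34]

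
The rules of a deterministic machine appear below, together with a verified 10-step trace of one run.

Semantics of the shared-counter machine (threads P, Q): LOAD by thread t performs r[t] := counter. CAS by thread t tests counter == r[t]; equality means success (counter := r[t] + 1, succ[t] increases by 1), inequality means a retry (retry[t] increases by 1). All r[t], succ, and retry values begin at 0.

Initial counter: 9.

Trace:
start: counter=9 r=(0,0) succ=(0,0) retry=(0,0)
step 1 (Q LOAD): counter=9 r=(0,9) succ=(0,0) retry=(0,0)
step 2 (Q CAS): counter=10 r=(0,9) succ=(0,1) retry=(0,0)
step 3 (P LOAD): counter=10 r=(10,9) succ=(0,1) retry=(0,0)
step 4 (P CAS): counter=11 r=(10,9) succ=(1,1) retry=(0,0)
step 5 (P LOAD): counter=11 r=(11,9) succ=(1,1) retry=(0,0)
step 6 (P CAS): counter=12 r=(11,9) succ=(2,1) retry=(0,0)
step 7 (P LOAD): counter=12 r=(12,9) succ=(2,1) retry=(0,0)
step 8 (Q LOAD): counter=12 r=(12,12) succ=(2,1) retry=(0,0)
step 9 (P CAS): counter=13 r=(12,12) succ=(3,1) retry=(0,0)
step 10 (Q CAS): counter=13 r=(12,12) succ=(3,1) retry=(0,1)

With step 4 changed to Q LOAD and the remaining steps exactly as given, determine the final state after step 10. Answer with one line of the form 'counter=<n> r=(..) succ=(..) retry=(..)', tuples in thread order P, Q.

counter=12 r=(11,11) succ=(2,1) retry=(0,1)

(re-executing from step 4 with the substitution; state before step 4: counter=10 r=(10,9) succ=(0,1) retry=(0,0))
step 4 (Q LOAD): counter=10 r=(10,10) succ=(0,1) retry=(0,0)
step 5 (P LOAD): counter=10 r=(10,10) succ=(0,1) retry=(0,0)
step 6 (P CAS): counter=11 r=(10,10) succ=(1,1) retry=(0,0)
step 7 (P LOAD): counter=11 r=(11,10) succ=(1,1) retry=(0,0)
step 8 (Q LOAD): counter=11 r=(11,11) succ=(1,1) retry=(0,0)
step 9 (P CAS): counter=12 r=(11,11) succ=(2,1) retry=(0,0)
step 10 (Q CAS): counter=12 r=(11,11) succ=(2,1) retry=(0,1)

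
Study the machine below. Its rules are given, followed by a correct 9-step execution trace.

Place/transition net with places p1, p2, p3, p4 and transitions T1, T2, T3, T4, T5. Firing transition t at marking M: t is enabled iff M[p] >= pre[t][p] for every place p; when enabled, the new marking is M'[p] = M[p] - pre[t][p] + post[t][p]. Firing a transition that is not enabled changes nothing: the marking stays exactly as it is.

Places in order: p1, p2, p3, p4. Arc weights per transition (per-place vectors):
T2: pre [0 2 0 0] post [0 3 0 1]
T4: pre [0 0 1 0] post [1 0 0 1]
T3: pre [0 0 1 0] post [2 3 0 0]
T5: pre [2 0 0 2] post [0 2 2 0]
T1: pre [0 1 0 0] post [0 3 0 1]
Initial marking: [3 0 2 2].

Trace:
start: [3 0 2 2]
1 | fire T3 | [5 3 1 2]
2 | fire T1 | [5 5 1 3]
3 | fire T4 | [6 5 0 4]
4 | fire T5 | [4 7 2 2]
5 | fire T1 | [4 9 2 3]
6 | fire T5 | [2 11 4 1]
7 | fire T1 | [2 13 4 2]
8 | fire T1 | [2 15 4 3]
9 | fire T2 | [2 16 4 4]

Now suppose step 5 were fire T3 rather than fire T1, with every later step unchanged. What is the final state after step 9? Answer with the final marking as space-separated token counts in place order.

(re-executing from step 5 with the substitution; state before step 5: [4 7 2 2])
5 | fire T3 | [6 10 1 2]
6 | fire T5 | [4 12 3 0]
7 | fire T1 | [4 14 3 1]
8 | fire T1 | [4 16 3 2]
9 | fire T2 | [4 17 3 3]

4 17 3 3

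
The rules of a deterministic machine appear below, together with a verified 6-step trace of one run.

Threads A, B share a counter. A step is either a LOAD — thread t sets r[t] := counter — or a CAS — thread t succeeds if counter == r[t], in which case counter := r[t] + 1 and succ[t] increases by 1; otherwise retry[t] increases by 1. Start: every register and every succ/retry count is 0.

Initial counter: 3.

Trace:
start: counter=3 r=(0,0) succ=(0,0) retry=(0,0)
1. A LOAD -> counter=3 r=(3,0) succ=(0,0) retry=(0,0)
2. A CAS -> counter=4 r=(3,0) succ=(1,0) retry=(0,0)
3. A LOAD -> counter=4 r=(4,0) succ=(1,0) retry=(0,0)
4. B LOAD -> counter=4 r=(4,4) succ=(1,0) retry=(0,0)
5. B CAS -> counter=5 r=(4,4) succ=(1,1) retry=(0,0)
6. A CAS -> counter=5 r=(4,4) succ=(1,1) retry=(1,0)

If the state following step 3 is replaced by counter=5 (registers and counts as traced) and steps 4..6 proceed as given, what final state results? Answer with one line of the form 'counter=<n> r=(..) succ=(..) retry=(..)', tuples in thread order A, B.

state after step 3 := counter=5 r=(4,0) succ=(1,0) retry=(0,0)
4. B LOAD -> counter=5 r=(4,5) succ=(1,0) retry=(0,0)
5. B CAS -> counter=6 r=(4,5) succ=(1,1) retry=(0,0)
6. A CAS -> counter=6 r=(4,5) succ=(1,1) retry=(1,0)

counter=6 r=(4,5) succ=(1,1) retry=(1,0)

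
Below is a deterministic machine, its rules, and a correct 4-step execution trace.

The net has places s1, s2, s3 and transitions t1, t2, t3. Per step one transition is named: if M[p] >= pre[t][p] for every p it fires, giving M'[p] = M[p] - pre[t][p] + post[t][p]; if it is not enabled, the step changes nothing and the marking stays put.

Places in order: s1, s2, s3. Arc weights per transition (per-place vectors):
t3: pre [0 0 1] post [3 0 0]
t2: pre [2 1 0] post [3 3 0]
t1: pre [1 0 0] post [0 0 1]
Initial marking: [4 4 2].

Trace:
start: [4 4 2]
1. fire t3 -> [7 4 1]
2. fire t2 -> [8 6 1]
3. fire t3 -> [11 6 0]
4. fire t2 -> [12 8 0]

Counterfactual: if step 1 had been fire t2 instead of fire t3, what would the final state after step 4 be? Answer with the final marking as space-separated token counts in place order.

10 10 1

(re-executing from step 1 with the substitution; state before step 1: [4 4 2])
1. fire t2 -> [5 6 2]
2. fire t2 -> [6 8 2]
3. fire t3 -> [9 8 1]
4. fire t2 -> [10 10 1]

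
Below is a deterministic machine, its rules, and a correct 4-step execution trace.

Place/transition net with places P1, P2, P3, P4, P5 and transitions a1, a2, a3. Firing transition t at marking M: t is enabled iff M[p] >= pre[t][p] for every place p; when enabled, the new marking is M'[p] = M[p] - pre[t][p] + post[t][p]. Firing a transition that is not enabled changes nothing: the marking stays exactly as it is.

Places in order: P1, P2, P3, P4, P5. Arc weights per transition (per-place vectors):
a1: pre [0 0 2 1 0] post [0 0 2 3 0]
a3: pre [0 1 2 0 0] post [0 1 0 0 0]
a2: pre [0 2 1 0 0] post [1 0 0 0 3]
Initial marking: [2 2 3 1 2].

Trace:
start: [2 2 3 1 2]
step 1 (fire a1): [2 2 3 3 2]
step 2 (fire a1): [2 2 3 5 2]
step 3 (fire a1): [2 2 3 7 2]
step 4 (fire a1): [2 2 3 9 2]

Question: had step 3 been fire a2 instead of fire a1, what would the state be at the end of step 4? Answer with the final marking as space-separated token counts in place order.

(re-executing from step 3 with the substitution; state before step 3: [2 2 3 5 2])
step 3 (fire a2): [3 0 2 5 5]
step 4 (fire a1): [3 0 2 7 5]

3 0 2 7 5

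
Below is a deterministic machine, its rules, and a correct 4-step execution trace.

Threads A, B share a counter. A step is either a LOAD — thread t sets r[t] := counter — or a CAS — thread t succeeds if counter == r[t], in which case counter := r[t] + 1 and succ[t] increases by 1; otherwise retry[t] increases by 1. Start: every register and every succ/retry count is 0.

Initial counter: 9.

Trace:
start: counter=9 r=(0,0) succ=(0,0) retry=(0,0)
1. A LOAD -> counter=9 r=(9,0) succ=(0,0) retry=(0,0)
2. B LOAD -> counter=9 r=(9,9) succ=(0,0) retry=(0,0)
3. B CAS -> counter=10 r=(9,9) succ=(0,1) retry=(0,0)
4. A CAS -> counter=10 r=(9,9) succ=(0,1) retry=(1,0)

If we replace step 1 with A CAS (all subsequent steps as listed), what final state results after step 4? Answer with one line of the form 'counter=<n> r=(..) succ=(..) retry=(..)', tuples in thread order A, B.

counter=10 r=(0,9) succ=(0,1) retry=(2,0)

(re-executing from step 1 with the substitution; state before step 1: counter=9 r=(0,0) succ=(0,0) retry=(0,0))
1. A CAS -> counter=9 r=(0,0) succ=(0,0) retry=(1,0)
2. B LOAD -> counter=9 r=(0,9) succ=(0,0) retry=(1,0)
3. B CAS -> counter=10 r=(0,9) succ=(0,1) retry=(1,0)
4. A CAS -> counter=10 r=(0,9) succ=(0,1) retry=(2,0)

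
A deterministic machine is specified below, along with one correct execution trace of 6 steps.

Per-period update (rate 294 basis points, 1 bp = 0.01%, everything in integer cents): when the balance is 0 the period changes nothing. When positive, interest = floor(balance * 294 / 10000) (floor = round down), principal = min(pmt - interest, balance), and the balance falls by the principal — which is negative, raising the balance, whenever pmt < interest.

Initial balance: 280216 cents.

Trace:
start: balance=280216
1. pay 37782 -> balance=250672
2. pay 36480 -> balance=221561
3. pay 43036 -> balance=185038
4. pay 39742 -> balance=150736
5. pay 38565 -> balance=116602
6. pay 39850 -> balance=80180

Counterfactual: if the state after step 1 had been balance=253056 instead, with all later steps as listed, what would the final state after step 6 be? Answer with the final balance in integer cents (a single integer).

state after step 1 := balance=253056
2. pay 36480 -> balance=224015
3. pay 43036 -> balance=187565
4. pay 39742 -> balance=153337
5. pay 38565 -> balance=119280
6. pay 39850 -> balance=82936

82936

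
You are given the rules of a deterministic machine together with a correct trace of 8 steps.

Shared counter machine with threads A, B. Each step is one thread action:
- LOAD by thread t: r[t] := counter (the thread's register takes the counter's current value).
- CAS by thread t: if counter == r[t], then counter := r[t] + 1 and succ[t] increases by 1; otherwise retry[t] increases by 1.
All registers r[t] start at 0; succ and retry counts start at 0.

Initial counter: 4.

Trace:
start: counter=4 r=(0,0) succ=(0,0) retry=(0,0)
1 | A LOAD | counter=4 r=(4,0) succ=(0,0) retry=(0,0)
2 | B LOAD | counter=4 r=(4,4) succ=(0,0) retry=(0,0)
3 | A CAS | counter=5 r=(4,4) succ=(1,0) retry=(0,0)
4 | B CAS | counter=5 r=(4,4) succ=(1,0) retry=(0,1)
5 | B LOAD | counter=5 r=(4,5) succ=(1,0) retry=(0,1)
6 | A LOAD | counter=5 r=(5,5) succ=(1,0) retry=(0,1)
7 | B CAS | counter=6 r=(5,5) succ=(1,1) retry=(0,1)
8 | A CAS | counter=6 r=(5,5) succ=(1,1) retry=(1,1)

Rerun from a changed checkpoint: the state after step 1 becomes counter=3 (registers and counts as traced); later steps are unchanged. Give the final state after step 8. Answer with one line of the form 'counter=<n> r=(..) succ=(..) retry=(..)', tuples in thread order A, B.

counter=5 r=(4,4) succ=(0,2) retry=(2,0)

state after step 1 := counter=3 r=(4,0) succ=(0,0) retry=(0,0)
2 | B LOAD | counter=3 r=(4,3) succ=(0,0) retry=(0,0)
3 | A CAS | counter=3 r=(4,3) succ=(0,0) retry=(1,0)
4 | B CAS | counter=4 r=(4,3) succ=(0,1) retry=(1,0)
5 | B LOAD | counter=4 r=(4,4) succ=(0,1) retry=(1,0)
6 | A LOAD | counter=4 r=(4,4) succ=(0,1) retry=(1,0)
7 | B CAS | counter=5 r=(4,4) succ=(0,2) retry=(1,0)
8 | A CAS | counter=5 r=(4,4) succ=(0,2) retry=(2,0)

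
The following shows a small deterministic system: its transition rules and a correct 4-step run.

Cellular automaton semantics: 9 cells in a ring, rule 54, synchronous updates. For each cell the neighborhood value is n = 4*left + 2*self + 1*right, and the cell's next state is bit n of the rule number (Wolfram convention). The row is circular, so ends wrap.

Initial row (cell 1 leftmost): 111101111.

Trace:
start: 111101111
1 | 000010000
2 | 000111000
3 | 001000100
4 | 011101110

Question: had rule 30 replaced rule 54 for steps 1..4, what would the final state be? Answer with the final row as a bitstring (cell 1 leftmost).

001101111

(re-executing steps 1..4 under rule 30; state before step 1: 111101111)
1 | 000001000
2 | 000011100
3 | 000110010
4 | 001101111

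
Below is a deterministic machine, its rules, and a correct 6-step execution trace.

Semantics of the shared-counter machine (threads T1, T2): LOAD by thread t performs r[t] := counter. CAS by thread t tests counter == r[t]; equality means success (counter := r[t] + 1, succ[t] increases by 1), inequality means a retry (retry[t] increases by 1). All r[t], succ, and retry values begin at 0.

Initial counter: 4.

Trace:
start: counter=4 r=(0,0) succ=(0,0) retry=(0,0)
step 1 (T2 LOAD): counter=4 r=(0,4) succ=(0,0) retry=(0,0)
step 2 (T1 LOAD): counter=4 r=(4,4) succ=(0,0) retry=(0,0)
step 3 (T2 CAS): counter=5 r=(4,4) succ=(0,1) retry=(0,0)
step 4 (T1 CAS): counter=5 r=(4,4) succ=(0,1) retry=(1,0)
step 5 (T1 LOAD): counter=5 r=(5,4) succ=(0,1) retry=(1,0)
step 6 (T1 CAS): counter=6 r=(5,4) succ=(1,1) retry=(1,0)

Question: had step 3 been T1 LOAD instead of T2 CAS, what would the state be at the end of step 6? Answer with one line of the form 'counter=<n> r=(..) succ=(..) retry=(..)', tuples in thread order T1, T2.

(re-executing from step 3 with the substitution; state before step 3: counter=4 r=(4,4) succ=(0,0) retry=(0,0))
step 3 (T1 LOAD): counter=4 r=(4,4) succ=(0,0) retry=(0,0)
step 4 (T1 CAS): counter=5 r=(4,4) succ=(1,0) retry=(0,0)
step 5 (T1 LOAD): counter=5 r=(5,4) succ=(1,0) retry=(0,0)
step 6 (T1 CAS): counter=6 r=(5,4) succ=(2,0) retry=(0,0)

counter=6 r=(5,4) succ=(2,0) retry=(0,0)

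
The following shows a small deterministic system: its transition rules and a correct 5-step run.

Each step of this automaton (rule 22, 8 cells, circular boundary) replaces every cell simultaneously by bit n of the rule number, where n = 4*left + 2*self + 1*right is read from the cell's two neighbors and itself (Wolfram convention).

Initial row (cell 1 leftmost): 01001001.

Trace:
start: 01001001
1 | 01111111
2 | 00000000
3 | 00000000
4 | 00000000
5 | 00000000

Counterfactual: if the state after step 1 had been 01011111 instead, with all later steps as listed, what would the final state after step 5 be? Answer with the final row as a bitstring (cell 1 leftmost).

state after step 1 := 01011111
2 | 01000000
3 | 11100000
4 | 00010001
5 | 10111011

10111011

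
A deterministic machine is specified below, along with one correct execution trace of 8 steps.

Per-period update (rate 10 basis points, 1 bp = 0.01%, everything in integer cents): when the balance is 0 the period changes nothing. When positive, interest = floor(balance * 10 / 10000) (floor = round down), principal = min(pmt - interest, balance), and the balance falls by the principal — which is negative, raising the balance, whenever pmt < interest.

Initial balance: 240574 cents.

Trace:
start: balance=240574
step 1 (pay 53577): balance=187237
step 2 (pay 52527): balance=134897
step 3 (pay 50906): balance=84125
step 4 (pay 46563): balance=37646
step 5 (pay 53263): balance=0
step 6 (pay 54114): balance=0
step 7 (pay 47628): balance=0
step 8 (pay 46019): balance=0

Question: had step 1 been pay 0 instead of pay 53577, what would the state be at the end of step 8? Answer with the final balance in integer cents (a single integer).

0

(re-executing from step 1 with the substitution; state before step 1: balance=240574)
step 1 (pay 0): balance=240814
step 2 (pay 52527): balance=188527
step 3 (pay 50906): balance=137809
step 4 (pay 46563): balance=91383
step 5 (pay 53263): balance=38211
step 6 (pay 54114): balance=0
step 7 (pay 47628): balance=0
step 8 (pay 46019): balance=0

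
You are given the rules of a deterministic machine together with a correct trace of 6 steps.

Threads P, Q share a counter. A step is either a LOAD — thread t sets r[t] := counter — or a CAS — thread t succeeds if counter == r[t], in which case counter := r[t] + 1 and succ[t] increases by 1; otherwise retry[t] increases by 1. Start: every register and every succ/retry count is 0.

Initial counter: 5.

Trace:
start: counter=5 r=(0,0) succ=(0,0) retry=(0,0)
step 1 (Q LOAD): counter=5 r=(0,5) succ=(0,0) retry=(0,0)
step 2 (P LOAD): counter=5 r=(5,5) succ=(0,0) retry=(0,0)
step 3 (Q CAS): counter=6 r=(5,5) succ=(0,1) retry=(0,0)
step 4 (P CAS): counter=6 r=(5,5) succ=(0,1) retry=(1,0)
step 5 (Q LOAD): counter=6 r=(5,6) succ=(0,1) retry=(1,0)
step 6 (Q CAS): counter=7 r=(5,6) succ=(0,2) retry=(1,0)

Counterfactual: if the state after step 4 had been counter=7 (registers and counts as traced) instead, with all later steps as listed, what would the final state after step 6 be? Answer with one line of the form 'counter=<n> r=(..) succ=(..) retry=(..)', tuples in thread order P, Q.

counter=8 r=(5,7) succ=(0,2) retry=(1,0)

state after step 4 := counter=7 r=(5,5) succ=(0,1) retry=(1,0)
step 5 (Q LOAD): counter=7 r=(5,7) succ=(0,1) retry=(1,0)
step 6 (Q CAS): counter=8 r=(5,7) succ=(0,2) retry=(1,0)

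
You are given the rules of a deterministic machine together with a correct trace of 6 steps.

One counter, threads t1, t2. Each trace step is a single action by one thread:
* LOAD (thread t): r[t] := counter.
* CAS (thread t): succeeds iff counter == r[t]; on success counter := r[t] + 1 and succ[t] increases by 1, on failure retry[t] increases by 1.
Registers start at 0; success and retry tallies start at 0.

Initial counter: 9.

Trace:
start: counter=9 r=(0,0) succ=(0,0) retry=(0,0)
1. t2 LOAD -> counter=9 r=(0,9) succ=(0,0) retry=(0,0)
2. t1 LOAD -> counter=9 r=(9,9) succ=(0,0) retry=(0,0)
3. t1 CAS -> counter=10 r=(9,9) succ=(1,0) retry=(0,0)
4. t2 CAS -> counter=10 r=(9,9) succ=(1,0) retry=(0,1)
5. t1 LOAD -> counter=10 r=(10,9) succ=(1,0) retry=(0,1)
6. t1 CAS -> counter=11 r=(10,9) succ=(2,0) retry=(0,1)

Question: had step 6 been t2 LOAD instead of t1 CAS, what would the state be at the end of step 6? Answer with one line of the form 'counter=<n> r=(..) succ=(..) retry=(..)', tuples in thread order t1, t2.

(re-executing from step 6 with the substitution; state before step 6: counter=10 r=(10,9) succ=(1,0) retry=(0,1))
6. t2 LOAD -> counter=10 r=(10,10) succ=(1,0) retry=(0,1)

counter=10 r=(10,10) succ=(1,0) retry=(0,1)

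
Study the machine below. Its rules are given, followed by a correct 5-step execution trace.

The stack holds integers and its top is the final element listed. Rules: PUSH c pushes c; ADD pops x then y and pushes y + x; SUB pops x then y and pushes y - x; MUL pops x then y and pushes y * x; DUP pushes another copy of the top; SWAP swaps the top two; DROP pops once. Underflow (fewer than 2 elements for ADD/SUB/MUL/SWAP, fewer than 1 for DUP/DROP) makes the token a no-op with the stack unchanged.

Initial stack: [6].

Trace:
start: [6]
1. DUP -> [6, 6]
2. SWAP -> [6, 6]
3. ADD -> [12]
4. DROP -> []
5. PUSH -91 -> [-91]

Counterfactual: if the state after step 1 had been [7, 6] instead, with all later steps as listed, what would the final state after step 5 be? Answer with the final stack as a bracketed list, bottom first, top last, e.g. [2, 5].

[-91]

state after step 1 := [7, 6]
2. SWAP -> [6, 7]
3. ADD -> [13]
4. DROP -> []
5. PUSH -91 -> [-91]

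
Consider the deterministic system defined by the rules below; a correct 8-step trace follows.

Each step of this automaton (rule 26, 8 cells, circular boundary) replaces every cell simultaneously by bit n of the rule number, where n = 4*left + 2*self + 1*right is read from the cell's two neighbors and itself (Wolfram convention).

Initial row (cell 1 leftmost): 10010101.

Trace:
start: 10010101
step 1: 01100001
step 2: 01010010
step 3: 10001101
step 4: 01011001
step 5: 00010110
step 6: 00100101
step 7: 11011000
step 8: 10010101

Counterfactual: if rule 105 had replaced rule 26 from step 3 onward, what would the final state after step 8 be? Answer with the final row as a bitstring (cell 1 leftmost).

(re-executing steps 3..8 under rule 105; state before step 3: 01010010)
step 3: 00100000
step 4: 10001111
step 5: 10101000
step 6: 01010010
step 7: 00100000
step 8: 10001111

10001111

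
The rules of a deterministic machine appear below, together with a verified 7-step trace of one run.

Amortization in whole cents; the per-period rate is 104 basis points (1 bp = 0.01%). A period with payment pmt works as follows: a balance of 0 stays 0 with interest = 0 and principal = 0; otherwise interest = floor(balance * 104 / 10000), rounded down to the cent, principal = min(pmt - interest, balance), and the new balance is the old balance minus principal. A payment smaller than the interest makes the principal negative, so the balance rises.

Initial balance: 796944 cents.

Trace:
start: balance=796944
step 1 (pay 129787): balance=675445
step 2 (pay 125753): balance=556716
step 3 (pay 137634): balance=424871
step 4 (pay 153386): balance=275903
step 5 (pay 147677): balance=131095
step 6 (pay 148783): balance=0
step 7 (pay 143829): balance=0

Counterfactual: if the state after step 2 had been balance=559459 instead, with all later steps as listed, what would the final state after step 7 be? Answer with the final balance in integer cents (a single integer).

0

state after step 2 := balance=559459
step 3 (pay 137634): balance=427643
step 4 (pay 153386): balance=278704
step 5 (pay 147677): balance=133925
step 6 (pay 148783): balance=0
step 7 (pay 143829): balance=0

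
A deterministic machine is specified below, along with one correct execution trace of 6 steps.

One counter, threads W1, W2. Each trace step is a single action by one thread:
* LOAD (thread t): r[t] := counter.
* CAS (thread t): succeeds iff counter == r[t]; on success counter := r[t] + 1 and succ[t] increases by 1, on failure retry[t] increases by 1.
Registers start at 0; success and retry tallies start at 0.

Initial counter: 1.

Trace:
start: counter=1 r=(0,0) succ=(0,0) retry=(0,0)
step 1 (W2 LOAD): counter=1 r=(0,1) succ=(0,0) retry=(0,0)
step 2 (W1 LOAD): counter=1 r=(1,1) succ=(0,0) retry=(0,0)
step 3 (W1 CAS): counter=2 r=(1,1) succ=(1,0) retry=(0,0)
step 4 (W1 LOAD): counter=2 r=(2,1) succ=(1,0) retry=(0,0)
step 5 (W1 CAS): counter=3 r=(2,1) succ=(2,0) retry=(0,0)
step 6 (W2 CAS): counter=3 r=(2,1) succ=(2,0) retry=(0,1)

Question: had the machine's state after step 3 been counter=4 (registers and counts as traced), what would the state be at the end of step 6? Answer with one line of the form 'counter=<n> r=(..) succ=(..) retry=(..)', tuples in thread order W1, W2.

state after step 3 := counter=4 r=(1,1) succ=(1,0) retry=(0,0)
step 4 (W1 LOAD): counter=4 r=(4,1) succ=(1,0) retry=(0,0)
step 5 (W1 CAS): counter=5 r=(4,1) succ=(2,0) retry=(0,0)
step 6 (W2 CAS): counter=5 r=(4,1) succ=(2,0) retry=(0,1)

counter=5 r=(4,1) succ=(2,0) retry=(0,1)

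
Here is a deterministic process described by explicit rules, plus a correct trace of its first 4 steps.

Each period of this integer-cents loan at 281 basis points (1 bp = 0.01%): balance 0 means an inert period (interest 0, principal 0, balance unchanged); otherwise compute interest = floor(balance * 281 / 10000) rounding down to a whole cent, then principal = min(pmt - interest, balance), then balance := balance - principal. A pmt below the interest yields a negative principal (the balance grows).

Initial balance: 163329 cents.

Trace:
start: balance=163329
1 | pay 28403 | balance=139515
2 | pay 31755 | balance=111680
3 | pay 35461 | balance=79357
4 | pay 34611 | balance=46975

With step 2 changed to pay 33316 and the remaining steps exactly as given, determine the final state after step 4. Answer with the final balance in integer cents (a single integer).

45325

(re-executing from step 2 with the substitution; state before step 2: balance=139515)
2 | pay 33316 | balance=110119
3 | pay 35461 | balance=77752
4 | pay 34611 | balance=45325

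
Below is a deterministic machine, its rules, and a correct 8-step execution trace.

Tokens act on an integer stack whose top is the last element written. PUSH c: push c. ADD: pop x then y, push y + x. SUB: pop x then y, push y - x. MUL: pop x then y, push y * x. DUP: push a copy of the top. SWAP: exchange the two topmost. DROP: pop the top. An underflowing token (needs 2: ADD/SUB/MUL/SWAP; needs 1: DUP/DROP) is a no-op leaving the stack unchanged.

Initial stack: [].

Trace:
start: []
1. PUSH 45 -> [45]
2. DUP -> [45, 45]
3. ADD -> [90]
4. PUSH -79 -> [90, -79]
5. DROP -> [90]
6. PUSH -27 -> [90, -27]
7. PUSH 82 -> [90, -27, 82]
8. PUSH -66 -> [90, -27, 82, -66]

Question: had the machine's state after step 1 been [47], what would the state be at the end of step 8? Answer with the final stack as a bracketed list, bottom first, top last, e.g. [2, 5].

state after step 1 := [47]
2. DUP -> [47, 47]
3. ADD -> [94]
4. PUSH -79 -> [94, -79]
5. DROP -> [94]
6. PUSH -27 -> [94, -27]
7. PUSH 82 -> [94, -27, 82]
8. PUSH -66 -> [94, -27, 82, -66]

[94, -27, 82, -66]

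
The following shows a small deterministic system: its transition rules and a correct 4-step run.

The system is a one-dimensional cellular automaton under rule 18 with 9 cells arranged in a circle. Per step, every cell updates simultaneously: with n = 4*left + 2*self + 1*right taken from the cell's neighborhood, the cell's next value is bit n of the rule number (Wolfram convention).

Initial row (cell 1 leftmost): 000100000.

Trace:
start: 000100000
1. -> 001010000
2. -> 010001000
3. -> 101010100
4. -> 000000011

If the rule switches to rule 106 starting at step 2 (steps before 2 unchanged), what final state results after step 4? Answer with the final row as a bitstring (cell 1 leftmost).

(re-executing steps 2..4 under rule 106; state before step 2: 001010000)
2. -> 010100000
3. -> 101000000
4. -> 010000001

010000001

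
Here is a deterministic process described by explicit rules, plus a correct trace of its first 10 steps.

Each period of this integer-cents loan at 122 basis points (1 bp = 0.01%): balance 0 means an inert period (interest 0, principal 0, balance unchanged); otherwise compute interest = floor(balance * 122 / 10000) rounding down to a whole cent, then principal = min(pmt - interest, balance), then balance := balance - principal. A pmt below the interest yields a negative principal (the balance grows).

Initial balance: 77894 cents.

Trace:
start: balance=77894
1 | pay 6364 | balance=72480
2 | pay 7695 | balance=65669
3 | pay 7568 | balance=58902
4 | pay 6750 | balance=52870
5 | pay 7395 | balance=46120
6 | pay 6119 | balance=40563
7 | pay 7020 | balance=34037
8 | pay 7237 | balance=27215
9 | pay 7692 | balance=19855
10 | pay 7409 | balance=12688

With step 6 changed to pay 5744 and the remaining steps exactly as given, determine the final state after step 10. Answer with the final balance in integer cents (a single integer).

13080

(re-executing from step 6 with the substitution; state before step 6: balance=46120)
6 | pay 5744 | balance=40938
7 | pay 7020 | balance=34417
8 | pay 7237 | balance=27599
9 | pay 7692 | balance=20243
10 | pay 7409 | balance=13080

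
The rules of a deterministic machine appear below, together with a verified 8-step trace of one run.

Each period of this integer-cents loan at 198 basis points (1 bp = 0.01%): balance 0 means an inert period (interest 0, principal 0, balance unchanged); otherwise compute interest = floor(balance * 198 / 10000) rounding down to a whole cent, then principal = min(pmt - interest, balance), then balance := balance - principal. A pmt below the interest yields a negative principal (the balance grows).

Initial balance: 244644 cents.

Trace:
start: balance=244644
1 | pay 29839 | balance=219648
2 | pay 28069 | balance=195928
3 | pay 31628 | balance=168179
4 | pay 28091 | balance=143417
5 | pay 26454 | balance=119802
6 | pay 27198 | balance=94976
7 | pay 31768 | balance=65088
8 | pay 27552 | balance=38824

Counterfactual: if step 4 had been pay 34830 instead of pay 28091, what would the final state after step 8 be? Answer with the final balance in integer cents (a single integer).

(re-executing from step 4 with the substitution; state before step 4: balance=168179)
4 | pay 34830 | balance=136678
5 | pay 26454 | balance=112930
6 | pay 27198 | balance=87968
7 | pay 31768 | balance=57941
8 | pay 27552 | balance=31536

31536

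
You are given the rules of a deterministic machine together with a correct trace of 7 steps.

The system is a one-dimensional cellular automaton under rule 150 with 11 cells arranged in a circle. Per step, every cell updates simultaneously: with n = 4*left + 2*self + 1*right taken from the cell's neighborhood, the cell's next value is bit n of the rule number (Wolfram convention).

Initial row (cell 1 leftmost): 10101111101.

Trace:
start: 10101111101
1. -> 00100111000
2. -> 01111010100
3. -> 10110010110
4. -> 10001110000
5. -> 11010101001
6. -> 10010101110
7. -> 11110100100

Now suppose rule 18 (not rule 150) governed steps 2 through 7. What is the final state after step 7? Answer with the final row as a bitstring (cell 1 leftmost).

10000101010

(re-executing steps 2..7 under rule 18; state before step 2: 00100111000)
2. -> 01011000100
3. -> 10000101010
4. -> 01001000000
5. -> 10110100000
6. -> 00000010001
7. -> 10000101010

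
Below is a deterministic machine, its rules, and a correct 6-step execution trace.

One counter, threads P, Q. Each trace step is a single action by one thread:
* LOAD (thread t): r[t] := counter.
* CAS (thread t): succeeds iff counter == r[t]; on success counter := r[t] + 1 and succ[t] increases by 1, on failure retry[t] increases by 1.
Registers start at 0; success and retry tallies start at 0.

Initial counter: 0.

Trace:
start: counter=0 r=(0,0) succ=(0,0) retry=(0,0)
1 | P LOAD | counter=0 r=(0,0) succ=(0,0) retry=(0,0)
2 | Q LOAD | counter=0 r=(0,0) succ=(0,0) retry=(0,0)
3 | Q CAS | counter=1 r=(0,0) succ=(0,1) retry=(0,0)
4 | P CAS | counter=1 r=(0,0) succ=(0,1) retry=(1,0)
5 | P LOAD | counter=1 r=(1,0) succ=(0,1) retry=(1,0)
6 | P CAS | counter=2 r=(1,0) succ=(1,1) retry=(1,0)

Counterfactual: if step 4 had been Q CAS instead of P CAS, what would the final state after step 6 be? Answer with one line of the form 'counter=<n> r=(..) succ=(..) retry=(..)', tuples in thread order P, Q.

(re-executing from step 4 with the substitution; state before step 4: counter=1 r=(0,0) succ=(0,1) retry=(0,0))
4 | Q CAS | counter=1 r=(0,0) succ=(0,1) retry=(0,1)
5 | P LOAD | counter=1 r=(1,0) succ=(0,1) retry=(0,1)
6 | P CAS | counter=2 r=(1,0) succ=(1,1) retry=(0,1)

counter=2 r=(1,0) succ=(1,1) retry=(0,1)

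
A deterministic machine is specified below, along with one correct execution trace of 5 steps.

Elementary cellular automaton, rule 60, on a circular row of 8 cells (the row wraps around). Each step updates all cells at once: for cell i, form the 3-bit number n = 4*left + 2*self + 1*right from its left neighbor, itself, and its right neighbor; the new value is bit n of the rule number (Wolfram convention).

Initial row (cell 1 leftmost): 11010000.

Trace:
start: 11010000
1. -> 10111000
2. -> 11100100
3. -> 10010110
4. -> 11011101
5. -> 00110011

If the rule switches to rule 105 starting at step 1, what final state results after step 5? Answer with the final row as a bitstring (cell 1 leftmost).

11100110

(re-executing steps 1..5 under rule 105; state before step 1: 11010000)
1. -> 11100110
2. -> 10100111
3. -> 11000100
4. -> 11010000
5. -> 11100110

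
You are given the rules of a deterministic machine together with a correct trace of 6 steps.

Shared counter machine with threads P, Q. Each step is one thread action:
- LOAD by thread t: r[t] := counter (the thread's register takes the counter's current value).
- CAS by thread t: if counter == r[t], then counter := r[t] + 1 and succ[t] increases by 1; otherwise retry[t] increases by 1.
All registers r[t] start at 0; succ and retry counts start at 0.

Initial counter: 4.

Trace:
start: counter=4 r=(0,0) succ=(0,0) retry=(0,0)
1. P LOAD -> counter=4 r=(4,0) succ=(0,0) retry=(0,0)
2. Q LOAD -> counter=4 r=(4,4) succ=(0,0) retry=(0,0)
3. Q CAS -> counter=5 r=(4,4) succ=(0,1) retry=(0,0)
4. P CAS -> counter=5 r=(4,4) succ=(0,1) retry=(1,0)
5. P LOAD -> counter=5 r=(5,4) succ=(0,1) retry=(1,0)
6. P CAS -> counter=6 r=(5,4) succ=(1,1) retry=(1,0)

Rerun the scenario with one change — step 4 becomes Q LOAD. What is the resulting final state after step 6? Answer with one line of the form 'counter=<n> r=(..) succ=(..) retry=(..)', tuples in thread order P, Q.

(re-executing from step 4 with the substitution; state before step 4: counter=5 r=(4,4) succ=(0,1) retry=(0,0))
4. Q LOAD -> counter=5 r=(4,5) succ=(0,1) retry=(0,0)
5. P LOAD -> counter=5 r=(5,5) succ=(0,1) retry=(0,0)
6. P CAS -> counter=6 r=(5,5) succ=(1,1) retry=(0,0)

counter=6 r=(5,5) succ=(1,1) retry=(0,0)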